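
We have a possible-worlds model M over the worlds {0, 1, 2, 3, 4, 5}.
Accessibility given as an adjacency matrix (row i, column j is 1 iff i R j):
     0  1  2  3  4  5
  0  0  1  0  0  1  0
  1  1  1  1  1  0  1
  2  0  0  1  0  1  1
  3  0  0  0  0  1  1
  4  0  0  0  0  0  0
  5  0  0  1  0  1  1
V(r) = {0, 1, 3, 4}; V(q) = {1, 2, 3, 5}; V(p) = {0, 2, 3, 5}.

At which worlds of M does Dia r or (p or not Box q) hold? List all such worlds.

0, 1, 2, 3, 5

Let φ = Dia r or (p or not Box q). Evaluate φ at each world:
  0 (successors {1, 4}): φ is true.
  1 (successors {0, 1, 2, 3, 5}): φ is true.
  2 (successors {2, 4, 5}): φ is true.
  3 (successors {4, 5}): φ is true.
  4 (successors ∅): φ is false.
  5 (successors {2, 4, 5}): φ is true.
For instance, at 1:
  At 1: Dia r is true, p or not Box q is true, so Dia r or (p or not Box q) is true.
    At 1: Dia r requires r at some successor in {0, 1, 2, 3, 5}.
      r holds at 0, so Dia r is true at 1.
    At 1: p is false, not Box q is true, so p or not Box q is true.
      At 1: Box q is false, so not Box q is true.
Satisfying worlds: {0, 1, 2, 3, 5}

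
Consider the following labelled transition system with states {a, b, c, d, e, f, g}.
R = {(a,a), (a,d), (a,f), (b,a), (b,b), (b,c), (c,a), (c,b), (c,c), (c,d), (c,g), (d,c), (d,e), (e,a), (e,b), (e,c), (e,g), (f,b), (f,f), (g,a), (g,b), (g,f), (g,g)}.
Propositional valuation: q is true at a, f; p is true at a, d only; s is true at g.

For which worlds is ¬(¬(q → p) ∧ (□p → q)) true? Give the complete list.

Let φ = ¬(¬(q → p) ∧ (□p → q)). Evaluate φ at each world:
  a (successors {a, d, f}): φ is true.
  b (successors {a, b, c}): φ is true.
  c (successors {a, b, c, d, g}): φ is true.
  d (successors {c, e}): φ is true.
  e (successors {a, b, c, g}): φ is true.
  f (successors {b, f}): φ is false.
  g (successors {a, b, f, g}): φ is true.
For instance, at a:
  At a: ¬(q → p) ∧ (□p → q) is false, so ¬(¬(q → p) ∧ (□p → q)) is true.
    At a: ¬(q → p) is false, □p → q is true, so ¬(q → p) ∧ (□p → q) is false.
      At a: □p is false, q is true, so □p → q is true.
Satisfying worlds: {a, b, c, d, e, g}

a, b, c, d, e, g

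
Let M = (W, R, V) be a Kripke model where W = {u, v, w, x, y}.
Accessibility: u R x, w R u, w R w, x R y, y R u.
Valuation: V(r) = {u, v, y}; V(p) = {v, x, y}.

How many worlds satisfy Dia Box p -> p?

3

Let φ = Dia Box p -> p. Evaluate φ at each world:
  u (successors {x}): φ is false.
  v (successors ∅): φ is true.
  w (successors {u, w}): φ is false.
  x (successors {y}): φ is true.
  y (successors {u}): φ is true.
For instance, at y:
  At y: Dia Box p is true, p is true, so Dia Box p -> p is true.
    At y: Dia Box p requires Box p at some successor in {u}.
      Box p holds at u, so Dia Box p is true at y.
Satisfying worlds: {v, x, y}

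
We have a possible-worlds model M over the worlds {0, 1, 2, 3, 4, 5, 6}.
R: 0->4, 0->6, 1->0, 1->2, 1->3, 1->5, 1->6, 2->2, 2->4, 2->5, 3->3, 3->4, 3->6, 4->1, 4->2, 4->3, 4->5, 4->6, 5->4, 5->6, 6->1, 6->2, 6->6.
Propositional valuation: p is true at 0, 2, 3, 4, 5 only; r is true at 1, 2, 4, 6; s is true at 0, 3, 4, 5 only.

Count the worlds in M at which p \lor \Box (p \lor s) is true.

5

Let φ = p \lor \Box (p \lor s). Evaluate φ at each world:
  0 (successors {4, 6}): φ is true.
  1 (successors {0, 2, 3, 5, 6}): φ is false.
  2 (successors {2, 4, 5}): φ is true.
  3 (successors {3, 4, 6}): φ is true.
  4 (successors {1, 2, 3, 5, 6}): φ is true.
  5 (successors {4, 6}): φ is true.
  6 (successors {1, 2, 6}): φ is false.
For instance, at 1:
  At 1: p is false, \Box (p \lor s) is false, so p \lor \Box (p \lor s) is false.
    At 1: \Box (p \lor s) requires p \lor s at every successor {0, 2, 3, 5, 6}.
      p \lor s fails at 6, so \Box (p \lor s) is false at 1.
Satisfying worlds: {0, 2, 3, 4, 5}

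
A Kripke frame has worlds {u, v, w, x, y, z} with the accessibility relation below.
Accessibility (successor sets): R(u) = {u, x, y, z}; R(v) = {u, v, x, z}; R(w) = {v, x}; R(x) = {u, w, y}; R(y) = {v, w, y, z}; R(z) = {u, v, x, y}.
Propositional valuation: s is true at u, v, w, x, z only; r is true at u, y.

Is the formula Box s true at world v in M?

Recall that Box ψ holds at a world iff ψ holds at every accessible world, and Dia ψ holds iff ψ holds at some accessible world.
At v: Box s requires s at every successor {u, v, x, z}.
  At u: s is true.
  At v: s is true.
  At x: s is true.
  At z: s is true.
So Box s is true at v.

Yes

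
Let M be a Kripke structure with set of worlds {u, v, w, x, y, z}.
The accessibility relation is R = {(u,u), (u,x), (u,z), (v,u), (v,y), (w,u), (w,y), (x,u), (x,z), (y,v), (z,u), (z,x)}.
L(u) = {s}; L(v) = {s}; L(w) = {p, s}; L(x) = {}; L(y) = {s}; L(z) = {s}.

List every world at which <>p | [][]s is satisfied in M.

Let φ = <>p | [][]s. Evaluate φ at each world:
  u (successors {u, x, z}): φ is false.
  v (successors {u, y}): φ is false.
  w (successors {u, y}): φ is false.
  x (successors {u, z}): φ is false.
  y (successors {v}): φ is true.
  z (successors {u, x}): φ is false.
For instance, at w:
  At w: <>p is false, [][]s is false, so <>p | [][]s is false.
    At w: <>p requires p at some successor in {u, y}.
      At u: p is false.
      At y: p is false.
    So <>p is false at w.
    At w: [][]s requires []s at every successor {u, y}.
      []s fails at u, so [][]s is false at w.
Satisfying worlds: {y}

y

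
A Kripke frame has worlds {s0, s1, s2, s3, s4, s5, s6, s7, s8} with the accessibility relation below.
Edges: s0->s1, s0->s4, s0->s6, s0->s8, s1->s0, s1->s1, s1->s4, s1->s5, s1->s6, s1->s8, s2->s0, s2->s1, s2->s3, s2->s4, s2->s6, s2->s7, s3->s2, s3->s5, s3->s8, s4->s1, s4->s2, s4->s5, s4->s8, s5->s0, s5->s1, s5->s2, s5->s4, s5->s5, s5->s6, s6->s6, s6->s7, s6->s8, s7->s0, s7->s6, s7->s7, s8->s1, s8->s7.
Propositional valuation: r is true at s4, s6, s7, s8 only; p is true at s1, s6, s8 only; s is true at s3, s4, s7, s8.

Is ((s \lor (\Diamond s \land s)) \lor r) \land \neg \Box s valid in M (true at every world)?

Let φ = ((s \lor (\Diamond s \land s)) \lor r) \land \neg \Box s. Evaluate φ at each world:
  s0 (successors {s1, s4, s6, s8}): φ is false.
  s1 (successors {s0, s1, s4, s5, s6, s8}): φ is false.
  s2 (successors {s0, s1, s3, s4, s6, s7}): φ is false.
  s3 (successors {s2, s5, s8}): φ is true.
  s4 (successors {s1, s2, s5, s8}): φ is true.
  s5 (successors {s0, s1, s2, s4, s5, s6}): φ is false.
  s6 (successors {s6, s7, s8}): φ is true.
  s7 (successors {s0, s6, s7}): φ is true.
  s8 (successors {s1, s7}): φ is true.
Detail at s0 (counterexample):
  At s0: (s \lor (\Diamond s \land s)) \lor r is false, \neg \Box s is true, so ((s \lor (\Diamond s \land s)) \lor r) \land \neg \Box s is false.
    At s0: s \lor (\Diamond s \land s) is false, r is false, so (s \lor (\Diamond s \land s)) \lor r is false.
      At s0: s is false, \Diamond s \land s is false, so s \lor (\Diamond s \land s) is false.
    At s0: \Box s is false, so \neg \Box s is true.
      At s0: \Box s requires s at every successor {s1, s4, s6, s8}.
        s fails at s1, so \Box s is false at s0.

No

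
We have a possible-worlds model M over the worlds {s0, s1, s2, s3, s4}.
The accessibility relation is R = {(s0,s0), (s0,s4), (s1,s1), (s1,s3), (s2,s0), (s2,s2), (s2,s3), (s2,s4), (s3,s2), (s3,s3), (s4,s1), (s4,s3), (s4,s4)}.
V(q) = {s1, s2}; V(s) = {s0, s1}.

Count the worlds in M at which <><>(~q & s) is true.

Recall that <>ψ holds at a world iff ψ holds at some accessible world.
Let φ = <><>(~q & s). Evaluate φ at each world:
  s0 (successors {s0, s4}): φ is true.
  s1 (successors {s1, s3}): φ is false.
  s2 (successors {s0, s2, s3, s4}): φ is true.
  s3 (successors {s2, s3}): φ is true.
  s4 (successors {s1, s3, s4}): φ is false.
For instance, at s3:
  At s3: <><>(~q & s) requires <>(~q & s) at some successor in {s2, s3}.
    <>(~q & s) holds at s2, so <><>(~q & s) is true at s3.
      At s2: <>(~q & s) requires ~q & s at some successor in {s0, s2, s3, s4}.
        ~q & s holds at s0, so <>(~q & s) is true at s2.
Satisfying worlds: {s0, s2, s3}

3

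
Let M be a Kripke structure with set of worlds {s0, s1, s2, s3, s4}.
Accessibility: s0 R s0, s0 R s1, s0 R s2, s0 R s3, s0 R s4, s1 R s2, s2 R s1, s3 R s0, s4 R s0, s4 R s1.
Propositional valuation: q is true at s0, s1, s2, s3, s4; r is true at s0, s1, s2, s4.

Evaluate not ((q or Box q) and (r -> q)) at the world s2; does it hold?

No

At s2: (q or Box q) and (r -> q) is true, so not ((q or Box q) and (r -> q)) is false.
  At s2: q or Box q is true, r -> q is true, so (q or Box q) and (r -> q) is true.
    At s2: q is true, Box q is true, so q or Box q is true.
      At s2: Box q requires q at every successor {s1}.
        At s1: q is true.
      So Box q is true at s2.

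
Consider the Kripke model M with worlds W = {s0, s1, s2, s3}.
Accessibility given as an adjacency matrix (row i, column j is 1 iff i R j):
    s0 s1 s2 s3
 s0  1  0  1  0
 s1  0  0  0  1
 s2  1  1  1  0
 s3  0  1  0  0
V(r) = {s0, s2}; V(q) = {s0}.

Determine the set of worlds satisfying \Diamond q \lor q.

s0, s2

Let φ = \Diamond q \lor q. Evaluate φ at each world:
  s0 (successors {s0, s2}): φ is true.
  s1 (successors {s3}): φ is false.
  s2 (successors {s0, s1, s2}): φ is true.
  s3 (successors {s1}): φ is false.
For instance, at s1:
  At s1: \Diamond q is false, q is false, so \Diamond q \lor q is false.
    At s1: \Diamond q requires q at some successor in {s3}.
      At s3: q is false.
    So \Diamond q is false at s1.
Satisfying worlds: {s0, s2}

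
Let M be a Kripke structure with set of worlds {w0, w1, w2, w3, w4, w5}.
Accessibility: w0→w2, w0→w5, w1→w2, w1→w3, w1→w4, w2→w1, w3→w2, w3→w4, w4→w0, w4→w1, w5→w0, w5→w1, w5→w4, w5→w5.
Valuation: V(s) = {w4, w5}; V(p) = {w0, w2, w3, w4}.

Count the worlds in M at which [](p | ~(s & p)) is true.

Recall that []ψ holds at a world iff ψ holds at every accessible world, and <>ψ holds iff ψ holds at some accessible world.
Let φ = [](p | ~(s & p)). Evaluate φ at each world:
  w0 (successors {w2, w5}): φ is true.
  w1 (successors {w2, w3, w4}): φ is true.
  w2 (successors {w1}): φ is true.
  w3 (successors {w2, w4}): φ is true.
  w4 (successors {w0, w1}): φ is true.
  w5 (successors {w0, w1, w4, w5}): φ is true.
For instance, at w3:
  At w3: [](p | ~(s & p)) requires p | ~(s & p) at every successor {w2, w4}.
    At w2: p | ~(s & p) is true.
    At w4: p | ~(s & p) is true.
  So [](p | ~(s & p)) is true at w3.
Satisfying worlds: {w0, w1, w2, w3, w4, w5}

6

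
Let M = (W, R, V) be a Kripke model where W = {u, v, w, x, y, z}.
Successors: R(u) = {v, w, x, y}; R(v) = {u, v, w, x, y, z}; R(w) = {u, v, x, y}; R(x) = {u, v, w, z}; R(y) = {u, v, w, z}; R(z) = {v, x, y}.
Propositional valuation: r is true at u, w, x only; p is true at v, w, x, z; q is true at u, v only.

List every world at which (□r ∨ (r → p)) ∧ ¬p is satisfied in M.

Recall that □ψ holds at a world iff ψ holds at every accessible world, and ◇ψ holds iff ψ holds at some accessible world.
Let φ = (□r ∨ (r → p)) ∧ ¬p. Evaluate φ at each world:
  u (successors {v, w, x, y}): φ is false.
  v (successors {u, v, w, x, y, z}): φ is false.
  w (successors {u, v, x, y}): φ is false.
  x (successors {u, v, w, z}): φ is false.
  y (successors {u, v, w, z}): φ is true.
  z (successors {v, x, y}): φ is false.
For instance, at y:
  At y: □r ∨ (r → p) is true, ¬p is true, so (□r ∨ (r → p)) ∧ ¬p is true.
    At y: □r is false, r → p is true, so □r ∨ (r → p) is true.
      At y: □r requires r at every successor {u, v, w, z}.
        r fails at v, so □r is false at y.
Satisfying worlds: {y}

y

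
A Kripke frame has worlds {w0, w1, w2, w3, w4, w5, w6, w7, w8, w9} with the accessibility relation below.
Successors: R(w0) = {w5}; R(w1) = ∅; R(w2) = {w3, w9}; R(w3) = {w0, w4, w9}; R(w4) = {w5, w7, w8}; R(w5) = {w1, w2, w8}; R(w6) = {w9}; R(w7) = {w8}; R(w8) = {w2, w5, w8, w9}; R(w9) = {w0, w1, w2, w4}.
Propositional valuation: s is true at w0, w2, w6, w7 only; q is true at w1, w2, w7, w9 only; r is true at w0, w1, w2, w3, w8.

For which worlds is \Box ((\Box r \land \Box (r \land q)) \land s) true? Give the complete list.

w1

Let φ = \Box ((\Box r \land \Box (r \land q)) \land s). Evaluate φ at each world:
  w0 (successors {w5}): φ is false.
  w1 (successors ∅): φ is true.
  w2 (successors {w3, w9}): φ is false.
  w3 (successors {w0, w4, w9}): φ is false.
  w4 (successors {w5, w7, w8}): φ is false.
  w5 (successors {w1, w2, w8}): φ is false.
  w6 (successors {w9}): φ is false.
  w7 (successors {w8}): φ is false.
  w8 (successors {w2, w5, w8, w9}): φ is false.
  w9 (successors {w0, w1, w2, w4}): φ is false.
For instance, at w8:
  At w8: \Box ((\Box r \land \Box (r \land q)) \land s) requires (\Box r \land \Box (r \land q)) \land s at every successor {w2, w5, w8, w9}.
    (\Box r \land \Box (r \land q)) \land s fails at w2, so \Box ((\Box r \land \Box (r \land q)) \land s) is false at w8.
      At w2: \Box r \land \Box (r \land q) is false, s is true, so (\Box r \land \Box (r \land q)) \land s is false.
Satisfying worlds: {w1}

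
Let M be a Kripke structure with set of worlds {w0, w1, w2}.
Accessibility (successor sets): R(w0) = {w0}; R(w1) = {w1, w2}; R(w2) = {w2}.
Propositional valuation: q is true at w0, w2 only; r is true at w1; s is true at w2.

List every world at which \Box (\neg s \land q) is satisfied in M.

w0

Recall that \Box ψ holds at a world iff ψ holds at every accessible world, and \Diamond ψ holds iff ψ holds at some accessible world.
Let φ = \Box (\neg s \land q). Evaluate φ at each world:
  w0 (successors {w0}): φ is true.
  w1 (successors {w1, w2}): φ is false.
  w2 (successors {w2}): φ is false.
For instance, at w1:
  At w1: \Box (\neg s \land q) requires \neg s \land q at every successor {w1, w2}.
    \neg s \land q fails at w1, so \Box (\neg s \land q) is false at w1.
Satisfying worlds: {w0}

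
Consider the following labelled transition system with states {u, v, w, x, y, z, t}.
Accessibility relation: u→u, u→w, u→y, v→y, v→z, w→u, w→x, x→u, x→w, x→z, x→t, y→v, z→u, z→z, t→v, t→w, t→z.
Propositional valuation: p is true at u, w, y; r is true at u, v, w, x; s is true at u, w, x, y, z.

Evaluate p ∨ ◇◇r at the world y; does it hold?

Yes

Recall that ◇ψ holds at a world iff ψ holds at some accessible world.
At y: p is true, ◇◇r is false, so p ∨ ◇◇r is true.
  At y: ◇◇r requires ◇r at some successor in {v}.
    At v: ◇r is false.
  So ◇◇r is false at y.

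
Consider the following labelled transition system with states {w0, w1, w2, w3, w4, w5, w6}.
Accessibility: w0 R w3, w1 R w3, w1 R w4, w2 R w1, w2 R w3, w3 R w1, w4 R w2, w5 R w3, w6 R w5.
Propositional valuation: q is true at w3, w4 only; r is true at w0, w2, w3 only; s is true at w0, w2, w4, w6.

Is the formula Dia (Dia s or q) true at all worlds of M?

No

Let φ = Dia (Dia s or q). Evaluate φ at each world:
  w0 (successors {w3}): φ is true.
  w1 (successors {w3, w4}): φ is true.
  w2 (successors {w1, w3}): φ is true.
  w3 (successors {w1}): φ is true.
  w4 (successors {w2}): φ is false.
  w5 (successors {w3}): φ is true.
  w6 (successors {w5}): φ is false.
Detail at w4 (counterexample):
  At w4: Dia (Dia s or q) requires Dia s or q at some successor in {w2}.
    At w2: Dia s or q is false.
  So Dia (Dia s or q) is false at w4.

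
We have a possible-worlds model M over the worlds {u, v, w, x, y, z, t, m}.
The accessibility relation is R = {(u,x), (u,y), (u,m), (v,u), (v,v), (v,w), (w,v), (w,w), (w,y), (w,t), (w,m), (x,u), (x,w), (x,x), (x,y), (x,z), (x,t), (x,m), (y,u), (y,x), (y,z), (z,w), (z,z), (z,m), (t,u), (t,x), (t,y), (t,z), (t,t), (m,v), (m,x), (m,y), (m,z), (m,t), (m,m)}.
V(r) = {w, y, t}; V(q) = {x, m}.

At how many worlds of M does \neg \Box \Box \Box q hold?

8

Recall that \Box ψ holds at a world iff ψ holds at every accessible world, and \Diamond ψ holds iff ψ holds at some accessible world.
Let φ = \neg \Box \Box \Box q. Evaluate φ at each world:
  u (successors {x, y, m}): φ is true.
  v (successors {u, v, w}): φ is true.
  w (successors {v, w, y, t, m}): φ is true.
  x (successors {u, w, x, y, z, t, m}): φ is true.
  y (successors {u, x, z}): φ is true.
  z (successors {w, z, m}): φ is true.
  t (successors {u, x, y, z, t}): φ is true.
  m (successors {v, x, y, z, t, m}): φ is true.
For instance, at x:
  At x: \Box \Box \Box q is false, so \neg \Box \Box \Box q is true.
    At x: \Box \Box \Box q requires \Box \Box q at every successor {u, w, x, y, z, t, m}.
      \Box \Box q fails at u, so \Box \Box \Box q is false at x.
Satisfying worlds: {u, v, w, x, y, z, t, m}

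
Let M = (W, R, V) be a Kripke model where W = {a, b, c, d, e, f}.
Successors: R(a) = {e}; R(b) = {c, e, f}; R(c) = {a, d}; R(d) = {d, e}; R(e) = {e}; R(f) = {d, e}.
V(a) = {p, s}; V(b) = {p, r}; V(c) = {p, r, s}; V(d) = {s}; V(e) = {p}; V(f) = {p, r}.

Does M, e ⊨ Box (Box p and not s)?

Yes

At e: Box (Box p and not s) requires Box p and not s at every successor {e}.
    At e: Box p is true, not s is true, so Box p and not s is true.
      At e: Box p requires p at every successor {e}.
        At e: p is true.
      So Box p is true at e.
So Box (Box p and not s) is true at e.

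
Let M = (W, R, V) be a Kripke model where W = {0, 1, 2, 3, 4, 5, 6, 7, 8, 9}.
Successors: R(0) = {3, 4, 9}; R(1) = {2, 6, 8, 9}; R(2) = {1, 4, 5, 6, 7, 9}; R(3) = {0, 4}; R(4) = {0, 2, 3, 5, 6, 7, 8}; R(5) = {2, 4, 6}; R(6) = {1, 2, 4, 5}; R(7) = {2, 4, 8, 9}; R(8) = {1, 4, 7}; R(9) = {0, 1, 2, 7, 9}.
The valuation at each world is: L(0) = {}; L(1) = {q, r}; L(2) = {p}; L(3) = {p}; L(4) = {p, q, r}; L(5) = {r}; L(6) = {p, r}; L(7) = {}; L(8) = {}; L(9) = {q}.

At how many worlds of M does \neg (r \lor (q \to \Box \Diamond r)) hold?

Let φ = \neg (r \lor (q \to \Box \Diamond r)). Evaluate φ at each world:
  0 (successors {3, 4, 9}): φ is false.
  1 (successors {2, 6, 8, 9}): φ is false.
  2 (successors {1, 4, 5, 6, 7, 9}): φ is false.
  3 (successors {0, 4}): φ is false.
  4 (successors {0, 2, 3, 5, 6, 7, 8}): φ is false.
  5 (successors {2, 4, 6}): φ is false.
  6 (successors {1, 2, 4, 5}): φ is false.
  7 (successors {2, 4, 8, 9}): φ is false.
  8 (successors {1, 4, 7}): φ is false.
  9 (successors {0, 1, 2, 7, 9}): φ is false.
For instance, at 0:
  At 0: r \lor (q \to \Box \Diamond r) is true, so \neg (r \lor (q \to \Box \Diamond r)) is false.
    At 0: r is false, q \to \Box \Diamond r is true, so r \lor (q \to \Box \Diamond r) is true.
      At 0: q is false, \Box \Diamond r is true, so q \to \Box \Diamond r is true.
Satisfying worlds: none.

0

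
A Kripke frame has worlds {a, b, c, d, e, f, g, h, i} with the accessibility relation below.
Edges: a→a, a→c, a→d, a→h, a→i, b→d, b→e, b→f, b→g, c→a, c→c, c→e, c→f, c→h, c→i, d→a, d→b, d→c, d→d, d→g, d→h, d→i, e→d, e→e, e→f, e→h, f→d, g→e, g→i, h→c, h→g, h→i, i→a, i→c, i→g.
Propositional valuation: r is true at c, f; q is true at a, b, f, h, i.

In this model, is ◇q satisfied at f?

No

Recall that ◇ψ holds at a world iff ψ holds at some accessible world.
At f: ◇q requires q at some successor in {d}.
  At d: q is false.
So ◇q is false at f.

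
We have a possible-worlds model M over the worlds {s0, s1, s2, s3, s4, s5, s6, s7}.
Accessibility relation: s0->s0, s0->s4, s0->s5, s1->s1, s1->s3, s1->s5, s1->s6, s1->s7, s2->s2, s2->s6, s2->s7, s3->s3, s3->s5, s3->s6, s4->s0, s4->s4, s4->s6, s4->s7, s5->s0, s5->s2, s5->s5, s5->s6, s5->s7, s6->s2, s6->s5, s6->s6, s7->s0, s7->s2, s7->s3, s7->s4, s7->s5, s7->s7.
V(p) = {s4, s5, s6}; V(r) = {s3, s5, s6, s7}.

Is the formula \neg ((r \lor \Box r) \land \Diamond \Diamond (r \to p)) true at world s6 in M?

No

Recall that \Box ψ holds at a world iff ψ holds at every accessible world, and \Diamond ψ holds iff ψ holds at some accessible world.
At s6: (r \lor \Box r) \land \Diamond \Diamond (r \to p) is true, so \neg ((r \lor \Box r) \land \Diamond \Diamond (r \to p)) is false.
  At s6: r \lor \Box r is true, \Diamond \Diamond (r \to p) is true, so (r \lor \Box r) \land \Diamond \Diamond (r \to p) is true.
    At s6: r is true, \Box r is false, so r \lor \Box r is true.
      At s6: \Box r requires r at every successor {s2, s5, s6}.
        r fails at s2, so \Box r is false at s6.
    At s6: \Diamond \Diamond (r \to p) requires \Diamond (r \to p) at some successor in {s2, s5, s6}.
      \Diamond (r \to p) holds at s2, so \Diamond \Diamond (r \to p) is true at s6.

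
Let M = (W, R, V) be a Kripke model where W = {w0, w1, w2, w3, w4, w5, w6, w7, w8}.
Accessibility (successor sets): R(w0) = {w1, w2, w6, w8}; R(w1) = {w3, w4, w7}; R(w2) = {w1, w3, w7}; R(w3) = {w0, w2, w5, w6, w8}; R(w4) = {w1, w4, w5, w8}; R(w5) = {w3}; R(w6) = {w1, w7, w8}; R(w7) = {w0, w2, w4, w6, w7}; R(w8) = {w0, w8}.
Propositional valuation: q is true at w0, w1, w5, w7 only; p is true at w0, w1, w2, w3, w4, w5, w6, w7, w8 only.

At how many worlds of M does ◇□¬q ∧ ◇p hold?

Let φ = ◇□¬q ∧ ◇p. Evaluate φ at each world:
  w0 (successors {w1, w2, w6, w8}): φ is false.
  w1 (successors {w3, w4, w7}): φ is false.
  w2 (successors {w1, w3, w7}): φ is false.
  w3 (successors {w0, w2, w5, w6, w8}): φ is true.
  w4 (successors {w1, w4, w5, w8}): φ is true.
  w5 (successors {w3}): φ is false.
  w6 (successors {w1, w7, w8}): φ is false.
  w7 (successors {w0, w2, w4, w6, w7}): φ is false.
  w8 (successors {w0, w8}): φ is false.
For instance, at w7:
  At w7: ◇□¬q is false, ◇p is true, so ◇□¬q ∧ ◇p is false.
    At w7: ◇□¬q requires □¬q at some successor in {w0, w2, w4, w6, w7}.
      At w0: □¬q is false.
      At w2: □¬q is false.
      At w4: □¬q is false.
      At w6: □¬q is false.
      At w7: □¬q is false.
    So ◇□¬q is false at w7.
    At w7: ◇p requires p at some successor in {w0, w2, w4, w6, w7}.
      p holds at w0, so ◇p is true at w7.
Satisfying worlds: {w3, w4}

2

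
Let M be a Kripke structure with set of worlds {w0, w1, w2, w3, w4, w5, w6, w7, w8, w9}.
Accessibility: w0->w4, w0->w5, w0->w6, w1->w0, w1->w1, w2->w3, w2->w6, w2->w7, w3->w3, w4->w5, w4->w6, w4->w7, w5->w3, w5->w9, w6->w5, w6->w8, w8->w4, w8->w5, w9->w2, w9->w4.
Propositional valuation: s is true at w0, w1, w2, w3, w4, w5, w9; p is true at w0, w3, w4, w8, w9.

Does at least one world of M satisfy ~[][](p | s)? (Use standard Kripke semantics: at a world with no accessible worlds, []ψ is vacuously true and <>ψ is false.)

Yes

Let φ = ~[][](p | s). Evaluate φ at each world:
  w0 (successors {w4, w5, w6}): φ is true.
  w1 (successors {w0, w1}): φ is true.
  w2 (successors {w3, w6, w7}): φ is false.
  w3 (successors {w3}): φ is false.
  w4 (successors {w5, w6, w7}): φ is false.
  w5 (successors {w3, w9}): φ is false.
  w6 (successors {w5, w8}): φ is false.
  w7 (successors ∅): φ is false.
  w8 (successors {w4, w5}): φ is true.
  w9 (successors {w2, w4}): φ is true.
Detail at w0 (witness):
  At w0: [][](p | s) is false, so ~[][](p | s) is true.
    At w0: [][](p | s) requires [](p | s) at every successor {w4, w5, w6}.
      [](p | s) fails at w4, so [][](p | s) is false at w0.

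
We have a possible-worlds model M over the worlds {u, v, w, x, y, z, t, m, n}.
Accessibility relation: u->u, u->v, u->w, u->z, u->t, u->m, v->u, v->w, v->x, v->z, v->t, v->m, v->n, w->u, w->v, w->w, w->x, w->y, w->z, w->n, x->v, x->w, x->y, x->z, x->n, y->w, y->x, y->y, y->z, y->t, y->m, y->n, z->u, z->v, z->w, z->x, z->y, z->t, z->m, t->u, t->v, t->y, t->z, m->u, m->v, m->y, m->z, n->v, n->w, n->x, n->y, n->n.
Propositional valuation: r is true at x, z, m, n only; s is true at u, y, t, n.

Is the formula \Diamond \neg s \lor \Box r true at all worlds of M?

Yes

Let φ = \Diamond \neg s \lor \Box r. Evaluate φ at each world:
  u (successors {u, v, w, z, t, m}): φ is true.
  v (successors {u, w, x, z, t, m, n}): φ is true.
  w (successors {u, v, w, x, y, z, n}): φ is true.
  x (successors {v, w, y, z, n}): φ is true.
  y (successors {w, x, y, z, t, m, n}): φ is true.
  z (successors {u, v, w, x, y, t, m}): φ is true.
  t (successors {u, v, y, z}): φ is true.
  m (successors {u, v, y, z}): φ is true.
  n (successors {v, w, x, y, n}): φ is true.
For instance, at m:
  At m: \Diamond \neg s is true, \Box r is false, so \Diamond \neg s \lor \Box r is true.
    At m: \Diamond \neg s requires \neg s at some successor in {u, v, y, z}.
      \neg s holds at v, so \Diamond \neg s is true at m.
    At m: \Box r requires r at every successor {u, v, y, z}.
      r fails at u, so \Box r is false at m.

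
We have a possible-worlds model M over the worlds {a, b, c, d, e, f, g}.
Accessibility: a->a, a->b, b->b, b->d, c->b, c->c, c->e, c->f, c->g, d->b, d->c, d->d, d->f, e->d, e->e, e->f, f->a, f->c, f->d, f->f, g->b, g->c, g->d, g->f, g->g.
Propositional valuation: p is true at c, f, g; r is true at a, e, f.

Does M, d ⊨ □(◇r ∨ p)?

No

Recall that □ψ holds at a world iff ψ holds at every accessible world, and ◇ψ holds iff ψ holds at some accessible world.
At d: □(◇r ∨ p) requires ◇r ∨ p at every successor {b, c, d, f}.
  ◇r ∨ p fails at b, so □(◇r ∨ p) is false at d.
    At b: ◇r is false, p is false, so ◇r ∨ p is false.
      At b: ◇r requires r at some successor in {b, d}.
        At b: r is false.
        At d: r is false.
      So ◇r is false at b.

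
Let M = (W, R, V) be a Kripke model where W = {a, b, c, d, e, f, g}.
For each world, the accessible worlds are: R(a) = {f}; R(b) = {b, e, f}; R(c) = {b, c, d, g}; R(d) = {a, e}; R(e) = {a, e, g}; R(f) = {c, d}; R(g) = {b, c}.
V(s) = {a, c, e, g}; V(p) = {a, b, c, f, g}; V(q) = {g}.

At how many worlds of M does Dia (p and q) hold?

2

Let φ = Dia (p and q). Evaluate φ at each world:
  a (successors {f}): φ is false.
  b (successors {b, e, f}): φ is false.
  c (successors {b, c, d, g}): φ is true.
  d (successors {a, e}): φ is false.
  e (successors {a, e, g}): φ is true.
  f (successors {c, d}): φ is false.
  g (successors {b, c}): φ is false.
For instance, at a:
  At a: Dia (p and q) requires p and q at some successor in {f}.
    At f: p and q is false.
  So Dia (p and q) is false at a.
Satisfying worlds: {c, e}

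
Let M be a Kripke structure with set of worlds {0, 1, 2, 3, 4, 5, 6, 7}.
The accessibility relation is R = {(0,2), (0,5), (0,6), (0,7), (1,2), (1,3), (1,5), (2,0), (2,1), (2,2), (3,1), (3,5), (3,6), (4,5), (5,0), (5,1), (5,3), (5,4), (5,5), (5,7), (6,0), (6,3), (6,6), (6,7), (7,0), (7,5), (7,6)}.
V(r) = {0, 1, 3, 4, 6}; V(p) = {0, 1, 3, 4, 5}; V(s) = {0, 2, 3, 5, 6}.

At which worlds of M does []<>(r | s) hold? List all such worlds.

Recall that []ψ holds at a world iff ψ holds at every accessible world, and <>ψ holds iff ψ holds at some accessible world.
Let φ = []<>(r | s). Evaluate φ at each world:
  0 (successors {2, 5, 6, 7}): φ is true.
  1 (successors {2, 3, 5}): φ is true.
  2 (successors {0, 1, 2}): φ is true.
  3 (successors {1, 5, 6}): φ is true.
  4 (successors {5}): φ is true.
  5 (successors {0, 1, 3, 4, 5, 7}): φ is true.
  6 (successors {0, 3, 6, 7}): φ is true.
  7 (successors {0, 5, 6}): φ is true.
For instance, at 0:
  At 0: []<>(r | s) requires <>(r | s) at every successor {2, 5, 6, 7}.
    At 2: <>(r | s) is true.
    At 5: <>(r | s) is true.
    At 6: <>(r | s) is true.
    At 7: <>(r | s) is true.
  So []<>(r | s) is true at 0.
Satisfying worlds: {0, 1, 2, 3, 4, 5, 6, 7}

0, 1, 2, 3, 4, 5, 6, 7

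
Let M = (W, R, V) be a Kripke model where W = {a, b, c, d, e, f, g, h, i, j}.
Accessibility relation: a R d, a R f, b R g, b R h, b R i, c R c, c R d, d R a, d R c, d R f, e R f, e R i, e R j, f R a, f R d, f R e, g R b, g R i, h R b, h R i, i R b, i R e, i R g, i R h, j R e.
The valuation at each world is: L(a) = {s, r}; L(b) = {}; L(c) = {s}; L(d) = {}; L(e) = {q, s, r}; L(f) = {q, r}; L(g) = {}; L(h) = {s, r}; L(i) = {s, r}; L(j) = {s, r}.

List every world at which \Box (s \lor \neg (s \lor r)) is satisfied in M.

Let φ = \Box (s \lor \neg (s \lor r)). Evaluate φ at each world:
  a (successors {d, f}): φ is false.
  b (successors {g, h, i}): φ is true.
  c (successors {c, d}): φ is true.
  d (successors {a, c, f}): φ is false.
  e (successors {f, i, j}): φ is false.
  f (successors {a, d, e}): φ is true.
  g (successors {b, i}): φ is true.
  h (successors {b, i}): φ is true.
  i (successors {b, e, g, h}): φ is true.
  j (successors {e}): φ is true.
For instance, at e:
  At e: \Box (s \lor \neg (s \lor r)) requires s \lor \neg (s \lor r) at every successor {f, i, j}.
    s \lor \neg (s \lor r) fails at f, so \Box (s \lor \neg (s \lor r)) is false at e.
Satisfying worlds: {b, c, f, g, h, i, j}

b, c, f, g, h, i, j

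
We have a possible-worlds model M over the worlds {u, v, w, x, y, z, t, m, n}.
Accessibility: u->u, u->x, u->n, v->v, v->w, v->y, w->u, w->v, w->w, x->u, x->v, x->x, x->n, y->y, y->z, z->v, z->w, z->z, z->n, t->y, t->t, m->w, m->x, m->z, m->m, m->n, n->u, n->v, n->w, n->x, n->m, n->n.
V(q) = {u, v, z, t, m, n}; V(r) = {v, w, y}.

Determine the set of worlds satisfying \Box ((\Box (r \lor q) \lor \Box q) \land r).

Let φ = \Box ((\Box (r \lor q) \lor \Box q) \land r). Evaluate φ at each world:
  u (successors {u, x, n}): φ is false.
  v (successors {v, w, y}): φ is true.
  w (successors {u, v, w}): φ is false.
  x (successors {u, v, x, n}): φ is false.
  y (successors {y, z}): φ is false.
  z (successors {v, w, z, n}): φ is false.
  t (successors {y, t}): φ is false.
  m (successors {w, x, z, m, n}): φ is false.
  n (successors {u, v, w, x, m, n}): φ is false.
For instance, at y:
  At y: \Box ((\Box (r \lor q) \lor \Box q) \land r) requires (\Box (r \lor q) \lor \Box q) \land r at every successor {y, z}.
    (\Box (r \lor q) \lor \Box q) \land r fails at z, so \Box ((\Box (r \lor q) \lor \Box q) \land r) is false at y.
      At z: \Box (r \lor q) \lor \Box q is true, r is false, so (\Box (r \lor q) \lor \Box q) \land r is false.
Satisfying worlds: {v}

v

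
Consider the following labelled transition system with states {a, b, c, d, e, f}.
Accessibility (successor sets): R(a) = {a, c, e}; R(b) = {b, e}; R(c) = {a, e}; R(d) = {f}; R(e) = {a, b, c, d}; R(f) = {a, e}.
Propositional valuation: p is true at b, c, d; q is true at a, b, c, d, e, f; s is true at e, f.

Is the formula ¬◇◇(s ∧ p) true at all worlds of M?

Let φ = ¬◇◇(s ∧ p). Evaluate φ at each world:
  a (successors {a, c, e}): φ is true.
  b (successors {b, e}): φ is true.
  c (successors {a, e}): φ is true.
  d (successors {f}): φ is true.
  e (successors {a, b, c, d}): φ is true.
  f (successors {a, e}): φ is true.
For instance, at a:
  At a: ◇◇(s ∧ p) is false, so ¬◇◇(s ∧ p) is true.
    At a: ◇◇(s ∧ p) requires ◇(s ∧ p) at some successor in {a, c, e}.
      At a: ◇(s ∧ p) is false.
      At c: ◇(s ∧ p) is false.
      At e: ◇(s ∧ p) is false.
    So ◇◇(s ∧ p) is false at a.

Yes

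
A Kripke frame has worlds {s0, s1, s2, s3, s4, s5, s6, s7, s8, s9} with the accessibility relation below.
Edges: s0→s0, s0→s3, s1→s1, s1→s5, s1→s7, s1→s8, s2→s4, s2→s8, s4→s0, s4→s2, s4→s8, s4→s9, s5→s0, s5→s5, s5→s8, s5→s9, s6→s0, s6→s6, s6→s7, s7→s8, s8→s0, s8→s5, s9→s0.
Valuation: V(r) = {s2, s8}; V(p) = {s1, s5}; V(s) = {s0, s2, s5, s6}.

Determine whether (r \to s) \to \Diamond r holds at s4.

At s4: r \to s is true, \Diamond r is true, so (r \to s) \to \Diamond r is true.
  At s4: \Diamond r requires r at some successor in {s0, s2, s8, s9}.
    r holds at s2, so \Diamond r is true at s4.

Yes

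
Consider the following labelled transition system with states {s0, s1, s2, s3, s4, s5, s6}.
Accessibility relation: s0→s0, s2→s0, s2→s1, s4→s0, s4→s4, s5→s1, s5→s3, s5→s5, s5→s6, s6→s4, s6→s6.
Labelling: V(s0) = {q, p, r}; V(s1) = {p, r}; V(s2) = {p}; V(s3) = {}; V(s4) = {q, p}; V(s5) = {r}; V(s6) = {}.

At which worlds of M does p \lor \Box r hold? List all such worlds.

Let φ = p \lor \Box r. Evaluate φ at each world:
  s0 (successors {s0}): φ is true.
  s1 (successors ∅): φ is true.
  s2 (successors {s0, s1}): φ is true.
  s3 (successors ∅): φ is true.
  s4 (successors {s0, s4}): φ is true.
  s5 (successors {s1, s3, s5, s6}): φ is false.
  s6 (successors {s4, s6}): φ is false.
For instance, at s0:
  At s0: p is true, \Box r is true, so p \lor \Box r is true.
    At s0: \Box r requires r at every successor {s0}.
      At s0: r is true.
    So \Box r is true at s0.
Satisfying worlds: {s0, s1, s2, s3, s4}

s0, s1, s2, s3, s4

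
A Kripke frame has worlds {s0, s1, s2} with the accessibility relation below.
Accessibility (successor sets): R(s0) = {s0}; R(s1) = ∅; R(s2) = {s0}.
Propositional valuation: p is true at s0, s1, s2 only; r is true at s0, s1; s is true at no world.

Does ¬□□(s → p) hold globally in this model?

No

Let φ = ¬□□(s → p). Evaluate φ at each world:
  s0 (successors {s0}): φ is false.
  s1 (successors ∅): φ is false.
  s2 (successors {s0}): φ is false.
Detail at s0 (counterexample):
  At s0: □□(s → p) is true, so ¬□□(s → p) is false.
    At s0: □□(s → p) requires □(s → p) at every successor {s0}.
      At s0: □(s → p) is true.
    So □□(s → p) is true at s0.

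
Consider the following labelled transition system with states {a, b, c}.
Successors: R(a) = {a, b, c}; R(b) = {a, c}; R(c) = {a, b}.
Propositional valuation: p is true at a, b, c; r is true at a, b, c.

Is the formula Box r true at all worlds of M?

Let φ = Box r. Evaluate φ at each world:
  a (successors {a, b, c}): φ is true.
  b (successors {a, c}): φ is true.
  c (successors {a, b}): φ is true.
For instance, at a:
  At a: Box r requires r at every successor {a, b, c}.
    At a: r is true.
    At b: r is true.
    At c: r is true.
  So Box r is true at a.

Yes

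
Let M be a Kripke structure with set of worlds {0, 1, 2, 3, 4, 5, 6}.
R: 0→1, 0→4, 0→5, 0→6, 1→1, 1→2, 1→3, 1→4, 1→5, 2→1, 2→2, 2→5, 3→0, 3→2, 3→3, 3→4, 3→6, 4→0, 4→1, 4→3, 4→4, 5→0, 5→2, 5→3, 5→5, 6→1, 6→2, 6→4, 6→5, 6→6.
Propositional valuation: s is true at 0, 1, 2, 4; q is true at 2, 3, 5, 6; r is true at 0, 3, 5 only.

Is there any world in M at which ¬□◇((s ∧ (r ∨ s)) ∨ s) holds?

Recall that □ψ holds at a world iff ψ holds at every accessible world, and ◇ψ holds iff ψ holds at some accessible world.
Let φ = ¬□◇((s ∧ (r ∨ s)) ∨ s). Evaluate φ at each world:
  0 (successors {1, 4, 5, 6}): φ is false.
  1 (successors {1, 2, 3, 4, 5}): φ is false.
  2 (successors {1, 2, 5}): φ is false.
  3 (successors {0, 2, 3, 4, 6}): φ is false.
  4 (successors {0, 1, 3, 4}): φ is false.
  5 (successors {0, 2, 3, 5}): φ is false.
  6 (successors {1, 2, 4, 5, 6}): φ is false.
For instance, at 6:
  At 6: □◇((s ∧ (r ∨ s)) ∨ s) is true, so ¬□◇((s ∧ (r ∨ s)) ∨ s) is false.
    At 6: □◇((s ∧ (r ∨ s)) ∨ s) requires ◇((s ∧ (r ∨ s)) ∨ s) at every successor {1, 2, 4, 5, 6}.
      At 1: ◇((s ∧ (r ∨ s)) ∨ s) is true.
      At 2: ◇((s ∧ (r ∨ s)) ∨ s) is true.
      At 4: ◇((s ∧ (r ∨ s)) ∨ s) is true.
      At 5: ◇((s ∧ (r ∨ s)) ∨ s) is true.
      At 6: ◇((s ∧ (r ∨ s)) ∨ s) is true.
    So □◇((s ∧ (r ∨ s)) ∨ s) is true at 6.

No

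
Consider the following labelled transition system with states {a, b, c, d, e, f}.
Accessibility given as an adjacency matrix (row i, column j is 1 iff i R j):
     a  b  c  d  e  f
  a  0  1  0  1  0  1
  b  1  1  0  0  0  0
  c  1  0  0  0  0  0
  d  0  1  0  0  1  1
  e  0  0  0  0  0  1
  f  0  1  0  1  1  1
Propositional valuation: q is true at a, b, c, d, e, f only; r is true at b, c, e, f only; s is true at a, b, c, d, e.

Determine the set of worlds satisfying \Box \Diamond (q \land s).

Let φ = \Box \Diamond (q \land s). Evaluate φ at each world:
  a (successors {b, d, f}): φ is true.
  b (successors {a, b}): φ is true.
  c (successors {a}): φ is true.
  d (successors {b, e, f}): φ is false.
  e (successors {f}): φ is true.
  f (successors {b, d, e, f}): φ is false.
For instance, at c:
  At c: \Box \Diamond (q \land s) requires \Diamond (q \land s) at every successor {a}.
      At a: \Diamond (q \land s) requires q \land s at some successor in {b, d, f}.
        q \land s holds at b, so \Diamond (q \land s) is true at a.
  So \Box \Diamond (q \land s) is true at c.
Satisfying worlds: {a, b, c, e}

a, b, c, e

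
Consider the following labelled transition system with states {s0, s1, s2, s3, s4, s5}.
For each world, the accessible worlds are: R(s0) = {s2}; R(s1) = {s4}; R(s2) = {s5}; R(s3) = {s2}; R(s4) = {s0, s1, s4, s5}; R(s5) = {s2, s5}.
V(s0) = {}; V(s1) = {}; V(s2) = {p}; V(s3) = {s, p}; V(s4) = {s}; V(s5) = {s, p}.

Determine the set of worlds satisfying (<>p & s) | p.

Let φ = (<>p & s) | p. Evaluate φ at each world:
  s0 (successors {s2}): φ is false.
  s1 (successors {s4}): φ is false.
  s2 (successors {s5}): φ is true.
  s3 (successors {s2}): φ is true.
  s4 (successors {s0, s1, s4, s5}): φ is true.
  s5 (successors {s2, s5}): φ is true.
For instance, at s3:
  At s3: <>p & s is true, p is true, so (<>p & s) | p is true.
    At s3: <>p is true, s is true, so <>p & s is true.
      At s3: <>p requires p at some successor in {s2}.
        p holds at s2, so <>p is true at s3.
Satisfying worlds: {s2, s3, s4, s5}

s2, s3, s4, s5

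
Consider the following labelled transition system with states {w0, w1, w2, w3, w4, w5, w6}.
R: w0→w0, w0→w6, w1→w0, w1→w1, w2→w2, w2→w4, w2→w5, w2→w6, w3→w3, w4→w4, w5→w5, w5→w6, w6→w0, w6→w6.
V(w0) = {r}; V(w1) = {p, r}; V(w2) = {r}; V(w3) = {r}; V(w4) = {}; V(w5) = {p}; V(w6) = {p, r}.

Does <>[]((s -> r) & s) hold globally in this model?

Let φ = <>[]((s -> r) & s). Evaluate φ at each world:
  w0 (successors {w0, w6}): φ is false.
  w1 (successors {w0, w1}): φ is false.
  w2 (successors {w2, w4, w5, w6}): φ is false.
  w3 (successors {w3}): φ is false.
  w4 (successors {w4}): φ is false.
  w5 (successors {w5, w6}): φ is false.
  w6 (successors {w0, w6}): φ is false.
Detail at w0 (counterexample):
  At w0: <>[]((s -> r) & s) requires []((s -> r) & s) at some successor in {w0, w6}.
    At w0: []((s -> r) & s) is false.
    At w6: []((s -> r) & s) is false.
  So <>[]((s -> r) & s) is false at w0.

No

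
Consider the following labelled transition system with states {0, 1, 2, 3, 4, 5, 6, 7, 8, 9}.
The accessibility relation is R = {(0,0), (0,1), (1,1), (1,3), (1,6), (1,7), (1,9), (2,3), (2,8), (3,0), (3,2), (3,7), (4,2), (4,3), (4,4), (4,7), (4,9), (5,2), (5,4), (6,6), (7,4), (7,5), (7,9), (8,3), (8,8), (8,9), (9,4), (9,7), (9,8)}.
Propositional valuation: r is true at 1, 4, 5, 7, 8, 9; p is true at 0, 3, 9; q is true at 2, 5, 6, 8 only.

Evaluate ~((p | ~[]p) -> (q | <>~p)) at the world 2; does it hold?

At 2: (p | ~[]p) -> (q | <>~p) is true, so ~((p | ~[]p) -> (q | <>~p)) is false.
  At 2: p | ~[]p is true, q | <>~p is true, so (p | ~[]p) -> (q | <>~p) is true.
    At 2: p is false, ~[]p is true, so p | ~[]p is true.
      At 2: []p is false, so ~[]p is true.
    At 2: q is true, <>~p is true, so q | <>~p is true.
      At 2: <>~p requires ~p at some successor in {3, 8}.
        ~p holds at 8, so <>~p is true at 2.

No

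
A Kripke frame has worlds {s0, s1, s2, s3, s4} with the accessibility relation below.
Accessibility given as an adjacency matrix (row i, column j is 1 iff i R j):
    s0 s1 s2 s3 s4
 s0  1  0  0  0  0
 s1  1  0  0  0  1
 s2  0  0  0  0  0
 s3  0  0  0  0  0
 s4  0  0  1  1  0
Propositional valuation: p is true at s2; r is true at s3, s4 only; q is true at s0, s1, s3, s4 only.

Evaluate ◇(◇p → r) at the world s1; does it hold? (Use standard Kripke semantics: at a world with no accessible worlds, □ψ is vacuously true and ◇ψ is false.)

Yes

At s1: ◇(◇p → r) requires ◇p → r at some successor in {s0, s4}.
  ◇p → r holds at s0, so ◇(◇p → r) is true at s1.
    At s0: ◇p is false, r is false, so ◇p → r is true.
      At s0: ◇p requires p at some successor in {s0}.
        At s0: p is false.
      So ◇p is false at s0.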